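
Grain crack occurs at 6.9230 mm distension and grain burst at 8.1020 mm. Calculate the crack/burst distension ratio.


Formula: Ratio = crack / burst
Substituting: Ratio = 6.9230 / 8.1020
Result: 0.8545


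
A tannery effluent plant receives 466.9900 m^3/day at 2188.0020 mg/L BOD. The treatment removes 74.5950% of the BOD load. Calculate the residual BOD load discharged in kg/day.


Load_in = volume * conc / 1000 = 466.9900 * 2188.0020 / 1000 = 1021.7751 kg/day
Removed = Load_in * eff / 100 = 1021.7751 * 74.5950 / 100 = 762.1931 kg/day
Load_out = Load_in - Removed = 1021.7751 - 762.1931 = 259.5820 kg/day


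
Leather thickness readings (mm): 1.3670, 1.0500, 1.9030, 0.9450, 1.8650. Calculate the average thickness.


Formula: Average = sum / n
Substituting: Average = 7.1300 / 5
Result: 1.4260 mm


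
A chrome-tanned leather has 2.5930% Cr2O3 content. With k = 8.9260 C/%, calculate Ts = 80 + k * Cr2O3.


Formula: Ts = 80 + k * Cr2O3
Substituting: Ts = 80 + 8.9260 * 2.5930
Result: 103.1451 C


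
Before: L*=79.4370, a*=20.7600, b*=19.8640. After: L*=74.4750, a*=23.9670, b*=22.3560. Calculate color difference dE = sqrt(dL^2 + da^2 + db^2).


dL = -4.9620, da = 3.2070, db = 2.4920
dE = sqrt((-4.9620)^2 + 3.2070^2 + 2.4920^2) = 6.4122


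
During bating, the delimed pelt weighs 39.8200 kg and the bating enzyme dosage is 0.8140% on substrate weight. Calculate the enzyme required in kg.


Formula: Enzyme = substrate * pct / 100
Substituting: Enzyme = 39.8200 * 0.8140 / 100
Result: 0.3241 kg


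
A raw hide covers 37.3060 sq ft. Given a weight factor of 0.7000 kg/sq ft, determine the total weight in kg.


Formula: Weight = area * weight_per_sqft
Substituting: Weight = 37.3060 * 0.7000
Result: 26.1142 kg


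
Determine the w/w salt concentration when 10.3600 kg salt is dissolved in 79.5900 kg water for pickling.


Formula: Conc = salt / (water + salt) * 100
Substituting: Conc = 10.3600 / (79.5900 + 10.3600) * 100
Result: 11.5175 %


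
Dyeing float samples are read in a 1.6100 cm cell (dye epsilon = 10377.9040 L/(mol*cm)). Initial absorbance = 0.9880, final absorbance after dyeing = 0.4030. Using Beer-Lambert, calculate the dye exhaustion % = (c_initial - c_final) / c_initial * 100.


c_initial = A_i / (epsilon * l) = 0.9880 / (10377.9040 * 1.6100) = 5.9132e-05 mol/L
c_final = A_f / (epsilon * l) = 0.4030 / (10377.9040 * 1.6100) = 2.4120e-05 mol/L
Exhaustion = (c_initial - c_final) / c_initial * 100 = (5.9132e-05 - 2.4120e-05) / 5.9132e-05 * 100 = 59.2105 %


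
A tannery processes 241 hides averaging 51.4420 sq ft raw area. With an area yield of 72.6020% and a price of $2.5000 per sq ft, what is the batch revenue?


Raw_total = N * avg_area = 241 * 51.4420 = 12397.5220 sq ft
Finished = Raw_total * yield / 100 = 12397.5220 * 72.6020 / 100 = 9000.8489 sq ft
Value = Finished * price = 9000.8489 * 2.5000 = 22502.1223 $


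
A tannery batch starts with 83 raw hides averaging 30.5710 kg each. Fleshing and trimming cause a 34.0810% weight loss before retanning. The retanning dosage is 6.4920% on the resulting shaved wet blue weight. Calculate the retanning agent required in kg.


Total_raw = N * avg_wt = 83 * 30.5710 = 2537.3930 kg
Substrate = Total_raw * (1 - loss/100) = 2537.3930 * (1 - 34.0810/100) = 1672.6241 kg
Retan = Substrate * pct / 100 = 1672.6241 * 6.4920 / 100 = 108.5868 kg


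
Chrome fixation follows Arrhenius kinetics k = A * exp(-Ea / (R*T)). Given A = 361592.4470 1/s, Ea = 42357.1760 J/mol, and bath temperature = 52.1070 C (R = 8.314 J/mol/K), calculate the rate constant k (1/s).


T_K = T_C + 273.15 = 52.1070 + 273.15 = 325.2570 K
exponent = -Ea / (R * T_K) = -42357.1760 / (8.314 * 325.2570) = -15.6636
k = A * exp(exponent) = 361592.4470 * exp(-15.6636) = 0.0569671 1/s


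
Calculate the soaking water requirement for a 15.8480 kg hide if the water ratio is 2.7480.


Formula: Water = hide_weight * ratio
Substituting: Water = 15.8480 * 2.7480
Result: 43.5503 kg


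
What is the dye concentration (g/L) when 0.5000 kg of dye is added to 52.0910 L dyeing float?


Formula: Conc = dye_mass(kg) / volume(L) * 1000
Substituting: Conc = 0.5000 / 52.0910 * 1000
Result: 9.5986 g/L


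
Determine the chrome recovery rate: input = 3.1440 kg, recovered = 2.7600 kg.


Formula: Recovery = recovered / input * 100
Substituting: Recovery = 2.7600 / 3.1440 * 100
Result: 87.7863 %


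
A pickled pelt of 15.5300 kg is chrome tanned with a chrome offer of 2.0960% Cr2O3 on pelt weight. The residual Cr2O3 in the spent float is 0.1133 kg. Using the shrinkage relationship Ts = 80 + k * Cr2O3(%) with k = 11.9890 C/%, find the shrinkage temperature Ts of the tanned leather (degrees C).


Offered = pelt * offer_pct / 100 = 15.5300 * 2.0960 / 100 = 0.3255 kg
Uptake = offered - residual = 0.3255 - 0.1133 = 0.2122 kg
Cr2O3% on pelt = uptake / pelt * 100 = 0.2122 / 15.5300 * 100 = 1.3664 %
Ts = 80 + k * Cr2O3% = 80 + 11.9890 * 1.3664 = 96.3823 C


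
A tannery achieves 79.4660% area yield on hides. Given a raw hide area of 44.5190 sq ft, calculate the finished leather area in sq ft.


Formula: finished = raw * yield / 100
Substituting: finished = 44.5190 * 79.4660 / 100
Result: 35.3775 sq ft


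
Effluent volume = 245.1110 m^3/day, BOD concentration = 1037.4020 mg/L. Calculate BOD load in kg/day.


Formula: BOD_load = volume * conc / 1000
Substituting: BOD_load = 245.1110 * 1037.4020 / 1000
Result: 254.2786 kg/day


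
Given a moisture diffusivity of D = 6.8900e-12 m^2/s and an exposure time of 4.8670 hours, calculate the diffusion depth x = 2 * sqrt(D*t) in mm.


t = 4.8670 hr * 3600 = 17521.2000 s
D * t = 6.8900e-12 * 17521.2000 = 1.2072e-07
x = 2 * sqrt(D*t) = 2 * sqrt(1.2072e-07) = 6.9490e-04 m = 0.6949 mm


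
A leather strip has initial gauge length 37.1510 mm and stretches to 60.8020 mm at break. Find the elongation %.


Formula: Elongation = (Lf - L0) / L0 * 100
Substituting: Elongation = (60.8020 - 37.1510) / 37.1510 * 100
Result: 63.6618 %


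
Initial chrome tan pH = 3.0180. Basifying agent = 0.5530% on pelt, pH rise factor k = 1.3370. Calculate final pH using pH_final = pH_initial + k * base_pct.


Formula: pH_final = pH_initial + k * base_pct
Substituting: pH_final = 3.0180 + 1.3370 * 0.5530
Result: 3.7574


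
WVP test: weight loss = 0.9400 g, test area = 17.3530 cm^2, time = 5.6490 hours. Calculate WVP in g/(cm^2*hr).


Formula: WVP = loss / (area * time)
Substituting: WVP = 0.9400 / (17.3530 * 5.6490)
Result: 0.00958919 g/(cm^2*hr)


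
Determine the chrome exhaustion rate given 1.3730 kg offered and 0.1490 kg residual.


Formula: Uptake = (offered - residual) / offered * 100
Substituting: Uptake = (1.3730 - 0.1490) / 1.3730 * 100
Result: 89.1479 %


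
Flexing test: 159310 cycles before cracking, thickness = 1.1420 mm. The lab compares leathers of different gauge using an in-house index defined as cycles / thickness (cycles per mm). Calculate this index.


Formula: Index = cycles / thickness
Substituting: Index = 159310 / 1.1420
Result: 139500.8757 cycles/mm


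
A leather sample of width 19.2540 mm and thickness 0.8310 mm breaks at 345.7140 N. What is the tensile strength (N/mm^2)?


Formula: TS = force / (width * thickness)
Substituting: TS = 345.7140 / (19.2540 * 0.8310)
Result: 21.6070 N/mm^2


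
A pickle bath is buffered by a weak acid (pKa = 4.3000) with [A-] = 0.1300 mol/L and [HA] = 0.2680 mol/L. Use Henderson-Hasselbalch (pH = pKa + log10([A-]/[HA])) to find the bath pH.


ratio = [A-] / [HA] = 0.1300 / 0.2680 = 0.4851
log10(ratio) = -0.3142
pH = pKa + log10(ratio) = 4.3000 - 0.3142 = 3.9858


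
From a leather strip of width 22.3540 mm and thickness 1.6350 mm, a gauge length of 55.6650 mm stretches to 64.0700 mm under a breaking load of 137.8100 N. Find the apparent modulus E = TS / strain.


TS = F / (w * t) = 137.8100 / (22.3540 * 1.6350) = 3.7706 N/mm^2
strain = (Lf - L0) / L0 = (64.0700 - 55.6650) / 55.6650 = 0.1510
E = TS / strain = 3.7706 / 0.1510 = 24.9719 N/mm^2


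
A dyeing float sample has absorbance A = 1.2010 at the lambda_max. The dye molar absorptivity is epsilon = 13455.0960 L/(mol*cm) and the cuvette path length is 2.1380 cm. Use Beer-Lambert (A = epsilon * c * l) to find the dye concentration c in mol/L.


Formula: c = A / (epsilon * l)
Substituting: c = 1.2010 / (13455.0960 * 2.1380)
Result: 4.1749e-05 mol/L


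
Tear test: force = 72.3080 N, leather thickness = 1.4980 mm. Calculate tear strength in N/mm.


Formula: Tear strength = force / thickness
Substituting: Tear strength = 72.3080 / 1.4980
Result: 48.2697 N/mm


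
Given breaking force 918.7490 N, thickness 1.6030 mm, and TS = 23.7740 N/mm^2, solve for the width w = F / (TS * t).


Formula: w = F / (TS * t)
Substituting: w = 918.7490 / (23.7740 * 1.6030)
Result: 24.1080 mm


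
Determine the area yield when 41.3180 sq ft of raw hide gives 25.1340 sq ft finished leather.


Formula: Yield = finished / raw * 100
Substituting: Yield = 25.1340 / 41.3180 * 100
Result: 60.8306 %


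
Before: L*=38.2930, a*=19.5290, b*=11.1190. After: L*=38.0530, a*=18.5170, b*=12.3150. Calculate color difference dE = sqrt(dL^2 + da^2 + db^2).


dL = -0.2400, da = -1.0120, db = 1.1960
dE = sqrt((-0.2400)^2 + (-1.0120)^2 + 1.1960^2) = 1.5850


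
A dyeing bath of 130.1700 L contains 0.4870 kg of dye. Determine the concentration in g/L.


Formula: Conc = dye_mass(kg) / volume(L) * 1000
Substituting: Conc = 0.4870 / 130.1700 * 1000
Result: 3.7413 g/L


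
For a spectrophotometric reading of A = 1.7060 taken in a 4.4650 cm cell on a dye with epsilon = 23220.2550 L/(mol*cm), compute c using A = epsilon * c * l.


Formula: c = A / (epsilon * l)
Substituting: c = 1.7060 / (23220.2550 * 4.4650)
Result: 1.6455e-05 mol/L


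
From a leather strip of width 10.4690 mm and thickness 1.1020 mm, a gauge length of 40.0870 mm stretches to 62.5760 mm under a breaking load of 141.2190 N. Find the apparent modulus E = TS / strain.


TS = F / (w * t) = 141.2190 / (10.4690 * 1.1020) = 12.2407 N/mm^2
strain = (Lf - L0) / L0 = (62.5760 - 40.0870) / 40.0870 = 0.5610
E = TS / strain = 12.2407 / 0.5610 = 21.8192 N/mm^2


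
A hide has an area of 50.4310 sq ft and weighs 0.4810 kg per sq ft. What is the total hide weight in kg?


Formula: Weight = area * weight_per_sqft
Substituting: Weight = 50.4310 * 0.4810
Result: 24.2573 kg


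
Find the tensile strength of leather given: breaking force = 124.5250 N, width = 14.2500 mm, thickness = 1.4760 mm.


Formula: TS = force / (width * thickness)
Substituting: TS = 124.5250 / (14.2500 * 1.4760)
Result: 5.9205 N/mm^2


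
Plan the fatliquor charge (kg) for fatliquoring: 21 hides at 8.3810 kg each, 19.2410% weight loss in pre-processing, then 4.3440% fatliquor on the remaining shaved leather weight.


Total_raw = N * avg_wt = 21 * 8.3810 = 176.0010 kg
Substrate = Total_raw * (1 - loss/100) = 176.0010 * (1 - 19.2410/100) = 142.1366 kg
Fat = Substrate * pct / 100 = 142.1366 * 4.3440 / 100 = 6.1744 kg


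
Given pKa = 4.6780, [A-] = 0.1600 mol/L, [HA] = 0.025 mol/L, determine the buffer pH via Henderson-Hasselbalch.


ratio = [A-] / [HA] = 0.1600 / 0.025 = 6.4000
log10(ratio) = 0.8062
pH = pKa + log10(ratio) = 4.6780 + 0.8062 = 5.4842


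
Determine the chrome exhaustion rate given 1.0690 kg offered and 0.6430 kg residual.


Formula: Uptake = (offered - residual) / offered * 100
Substituting: Uptake = (1.0690 - 0.6430) / 1.0690 * 100
Result: 39.8503 %


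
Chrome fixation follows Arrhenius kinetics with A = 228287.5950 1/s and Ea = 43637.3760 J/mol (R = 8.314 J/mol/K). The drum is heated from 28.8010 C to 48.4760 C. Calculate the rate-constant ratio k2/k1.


T1 = 28.8010 + 273.15 = 301.9510 K; T2 = 48.4760 + 273.15 = 321.6260 K
k1 = A * exp(-Ea/(R*T1)) = 228287.5950 * exp(-43637.3760/(8.314*301.9510)) = 0.00644704 1/s
k2 = A * exp(-Ea/(R*T2)) = 228287.5950 * exp(-43637.3760/(8.314*321.6260)) = 0.018671 1/s
k2/k1 = 0.018671 / 0.00644704 = 2.8961


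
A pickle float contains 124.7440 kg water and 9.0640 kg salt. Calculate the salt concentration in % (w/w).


Formula: Conc = salt / (water + salt) * 100
Substituting: Conc = 9.0640 / (124.7440 + 9.0640) * 100
Result: 6.7739 %


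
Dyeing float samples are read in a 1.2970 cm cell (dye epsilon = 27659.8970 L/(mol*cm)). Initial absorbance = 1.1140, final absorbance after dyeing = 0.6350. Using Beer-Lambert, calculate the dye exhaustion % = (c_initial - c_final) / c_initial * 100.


c_initial = A_i / (epsilon * l) = 1.1140 / (27659.8970 * 1.2970) = 3.1052e-05 mol/L
c_final = A_f / (epsilon * l) = 0.6350 / (27659.8970 * 1.2970) = 1.7700e-05 mol/L
Exhaustion = (c_initial - c_final) / c_initial * 100 = (3.1052e-05 - 1.7700e-05) / 3.1052e-05 * 100 = 42.9982 %


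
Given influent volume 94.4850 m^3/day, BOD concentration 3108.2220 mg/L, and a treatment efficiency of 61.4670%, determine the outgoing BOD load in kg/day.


Load_in = volume * conc / 1000 = 94.4850 * 3108.2220 / 1000 = 293.6804 kg/day
Removed = Load_in * eff / 100 = 293.6804 * 61.4670 / 100 = 180.5165 kg/day
Load_out = Load_in - Removed = 293.6804 - 180.5165 = 113.1639 kg/day


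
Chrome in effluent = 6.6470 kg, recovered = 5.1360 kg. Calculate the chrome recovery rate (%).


Formula: Recovery = recovered / input * 100
Substituting: Recovery = 5.1360 / 6.6470 * 100
Result: 77.2679 %


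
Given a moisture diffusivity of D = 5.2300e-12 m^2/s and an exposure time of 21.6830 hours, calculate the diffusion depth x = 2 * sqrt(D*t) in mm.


t = 21.6830 hr * 3600 = 78058.8000 s
D * t = 5.2300e-12 * 78058.8000 = 4.0825e-07
x = 2 * sqrt(D*t) = 2 * sqrt(4.0825e-07) = 0.00127789 m = 1.2779 mm


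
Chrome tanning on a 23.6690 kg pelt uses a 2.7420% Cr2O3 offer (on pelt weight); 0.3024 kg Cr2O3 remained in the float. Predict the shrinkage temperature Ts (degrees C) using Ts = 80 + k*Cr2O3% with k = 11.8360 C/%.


Offered = pelt * offer_pct / 100 = 23.6690 * 2.7420 / 100 = 0.6490 kg
Uptake = offered - residual = 0.6490 - 0.3024 = 0.3466 kg
Cr2O3% on pelt = uptake / pelt * 100 = 0.3466 / 23.6690 * 100 = 1.4644 %
Ts = 80 + k * Cr2O3% = 80 + 11.8360 * 1.4644 = 97.3324 C


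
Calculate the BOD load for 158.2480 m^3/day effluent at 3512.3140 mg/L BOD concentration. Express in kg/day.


Formula: BOD_load = volume * conc / 1000
Substituting: BOD_load = 158.2480 * 3512.3140 / 1000
Result: 555.8167 kg/day


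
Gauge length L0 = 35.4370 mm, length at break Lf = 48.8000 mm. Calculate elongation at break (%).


Formula: Elongation = (Lf - L0) / L0 * 100
Substituting: Elongation = (48.8000 - 35.4370) / 35.4370 * 100
Result: 37.7092 %


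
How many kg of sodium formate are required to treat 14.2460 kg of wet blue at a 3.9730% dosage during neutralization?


Formula: Neutralizer = substrate * pct / 100
Substituting: Neutralizer = 14.2460 * 3.9730 / 100
Result: 0.5660 kg


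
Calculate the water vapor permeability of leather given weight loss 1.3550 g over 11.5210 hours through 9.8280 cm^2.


Formula: WVP = loss / (area * time)
Substituting: WVP = 1.3550 / (9.8280 * 11.5210)
Result: 0.011967 g/(cm^2*hr)


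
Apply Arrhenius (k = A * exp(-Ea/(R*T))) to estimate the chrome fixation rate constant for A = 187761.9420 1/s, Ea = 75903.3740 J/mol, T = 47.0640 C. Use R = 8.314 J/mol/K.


T_K = T_C + 273.15 = 47.0640 + 273.15 = 320.2140 K
exponent = -Ea / (R * T_K) = -75903.3740 / (8.314 * 320.2140) = -28.5109
k = A * exp(exponent) = 187761.9420 * exp(-28.5109) = 7.7891e-08 1/s


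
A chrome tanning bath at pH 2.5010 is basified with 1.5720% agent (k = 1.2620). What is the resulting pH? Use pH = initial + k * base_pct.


Formula: pH_final = pH_initial + k * base_pct
Substituting: pH_final = 2.5010 + 1.2620 * 1.5720
Result: 4.4849


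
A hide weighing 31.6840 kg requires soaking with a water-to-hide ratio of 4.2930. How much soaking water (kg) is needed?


Formula: Water = hide_weight * ratio
Substituting: Water = 31.6840 * 4.2930
Result: 136.0194 kg


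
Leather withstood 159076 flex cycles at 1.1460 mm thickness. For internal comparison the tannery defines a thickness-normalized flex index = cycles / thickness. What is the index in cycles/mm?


Formula: Index = cycles / thickness
Substituting: Index = 159076 / 1.1460
Result: 138809.7731 cycles/mm


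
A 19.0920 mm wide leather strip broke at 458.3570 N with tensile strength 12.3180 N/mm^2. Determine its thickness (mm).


Formula: t = F / (TS * w)
Substituting: t = 458.3570 / (12.3180 * 19.0920)
Result: 1.9490 mm


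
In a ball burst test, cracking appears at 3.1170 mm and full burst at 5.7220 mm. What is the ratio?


Formula: Ratio = crack / burst
Substituting: Ratio = 3.1170 / 5.7220
Result: 0.5447


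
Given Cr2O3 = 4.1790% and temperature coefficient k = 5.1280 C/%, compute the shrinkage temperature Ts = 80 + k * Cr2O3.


Formula: Ts = 80 + k * Cr2O3
Substituting: Ts = 80 + 5.1280 * 4.1790
Result: 101.4299 C


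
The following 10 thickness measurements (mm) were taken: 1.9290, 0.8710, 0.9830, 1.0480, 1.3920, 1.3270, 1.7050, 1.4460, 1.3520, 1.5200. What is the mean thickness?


Formula: Average = sum / n
Substituting: Average = 13.5730 / 10
Result: 1.3573 mm


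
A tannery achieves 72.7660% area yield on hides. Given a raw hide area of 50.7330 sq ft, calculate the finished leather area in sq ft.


Formula: finished = raw * yield / 100
Substituting: finished = 50.7330 * 72.7660 / 100
Result: 36.9164 sq ft


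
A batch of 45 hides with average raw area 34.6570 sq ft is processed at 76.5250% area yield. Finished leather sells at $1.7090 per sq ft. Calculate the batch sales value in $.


Raw_total = N * avg_area = 45 * 34.6570 = 1559.5650 sq ft
Finished = Raw_total * yield / 100 = 1559.5650 * 76.5250 / 100 = 1193.4571 sq ft
Value = Finished * price = 1193.4571 * 1.7090 = 2039.6182 $


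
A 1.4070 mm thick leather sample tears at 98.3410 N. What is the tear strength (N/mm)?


Formula: Tear strength = force / thickness
Substituting: Tear strength = 98.3410 / 1.4070
Result: 69.8941 N/mm


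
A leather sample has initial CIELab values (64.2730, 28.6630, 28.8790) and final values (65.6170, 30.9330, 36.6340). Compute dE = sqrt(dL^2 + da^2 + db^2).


dL = 1.3440, da = 2.2700, db = 7.7550
dE = sqrt(1.3440^2 + 2.2700^2 + 7.7550^2) = 8.1914


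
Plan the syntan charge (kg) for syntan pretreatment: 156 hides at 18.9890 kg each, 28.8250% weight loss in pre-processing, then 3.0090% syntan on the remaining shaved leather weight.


Total_raw = N * avg_wt = 156 * 18.9890 = 2962.2840 kg
Substrate = Total_raw * (1 - loss/100) = 2962.2840 * (1 - 28.8250/100) = 2108.4056 kg
Syntan = Substrate * pct / 100 = 2108.4056 * 3.0090 / 100 = 63.4419 kg


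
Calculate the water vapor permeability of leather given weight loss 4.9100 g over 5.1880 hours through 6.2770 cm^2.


Formula: WVP = loss / (area * time)
Substituting: WVP = 4.9100 / (6.2770 * 5.1880)
Result: 0.1508 g/(cm^2*hr)


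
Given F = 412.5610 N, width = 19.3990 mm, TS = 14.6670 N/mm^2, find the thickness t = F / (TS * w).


Formula: t = F / (TS * w)
Substituting: t = 412.5610 / (14.6670 * 19.3990)
Result: 1.4500 mm


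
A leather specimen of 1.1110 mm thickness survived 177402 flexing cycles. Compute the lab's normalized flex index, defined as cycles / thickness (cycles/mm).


Formula: Index = cycles / thickness
Substituting: Index = 177402 / 1.1110
Result: 159677.7678 cycles/mm


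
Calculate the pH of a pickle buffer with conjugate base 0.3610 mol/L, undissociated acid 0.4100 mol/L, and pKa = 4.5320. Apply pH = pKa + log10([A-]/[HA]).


ratio = [A-] / [HA] = 0.3610 / 0.4100 = 0.8805
log10(ratio) = -0.0552767
pH = pKa + log10(ratio) = 4.5320 - 0.0552767 = 4.4767


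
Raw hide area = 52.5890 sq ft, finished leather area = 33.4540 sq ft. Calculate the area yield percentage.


Formula: Yield = finished / raw * 100
Substituting: Yield = 33.4540 / 52.5890 * 100
Result: 63.6141 %


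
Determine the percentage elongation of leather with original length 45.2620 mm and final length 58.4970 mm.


Formula: Elongation = (Lf - L0) / L0 * 100
Substituting: Elongation = (58.4970 - 45.2620) / 45.2620 * 100
Result: 29.2409 %


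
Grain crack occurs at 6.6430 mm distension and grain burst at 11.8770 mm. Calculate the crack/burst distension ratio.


Formula: Ratio = crack / burst
Substituting: Ratio = 6.6430 / 11.8770
Result: 0.5593


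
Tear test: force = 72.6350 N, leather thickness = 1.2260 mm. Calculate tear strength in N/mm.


Formula: Tear strength = force / thickness
Substituting: Tear strength = 72.6350 / 1.2260
Result: 59.2455 N/mm


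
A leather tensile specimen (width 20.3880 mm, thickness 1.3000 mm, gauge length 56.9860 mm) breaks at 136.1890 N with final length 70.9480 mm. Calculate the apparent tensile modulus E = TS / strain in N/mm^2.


TS = F / (w * t) = 136.1890 / (20.3880 * 1.3000) = 5.1384 N/mm^2
strain = (Lf - L0) / L0 = (70.9480 - 56.9860) / 56.9860 = 0.2450
E = TS / strain = 5.1384 / 0.2450 = 20.9722 N/mm^2


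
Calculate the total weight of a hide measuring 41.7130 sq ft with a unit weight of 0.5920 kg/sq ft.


Formula: Weight = area * weight_per_sqft
Substituting: Weight = 41.7130 * 0.5920
Result: 24.6941 kg


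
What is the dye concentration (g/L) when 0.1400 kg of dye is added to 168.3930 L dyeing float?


Formula: Conc = dye_mass(kg) / volume(L) * 1000
Substituting: Conc = 0.1400 / 168.3930 * 1000
Result: 0.8314 g/L


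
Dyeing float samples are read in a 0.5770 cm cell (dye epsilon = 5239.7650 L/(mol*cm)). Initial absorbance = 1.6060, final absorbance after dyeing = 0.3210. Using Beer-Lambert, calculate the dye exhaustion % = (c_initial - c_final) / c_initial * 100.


c_initial = A_i / (epsilon * l) = 1.6060 / (5239.7650 * 0.5770) = 5.3120e-04 mol/L
c_final = A_f / (epsilon * l) = 0.3210 / (5239.7650 * 0.5770) = 1.0617e-04 mol/L
Exhaustion = (c_initial - c_final) / c_initial * 100 = (5.3120e-04 - 1.0617e-04) / 5.3120e-04 * 100 = 80.0125 %


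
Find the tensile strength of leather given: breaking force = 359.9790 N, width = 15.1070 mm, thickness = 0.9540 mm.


Formula: TS = force / (width * thickness)
Substituting: TS = 359.9790 / (15.1070 * 0.9540)
Result: 24.9776 N/mm^2


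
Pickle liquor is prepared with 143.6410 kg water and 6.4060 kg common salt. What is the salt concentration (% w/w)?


Formula: Conc = salt / (water + salt) * 100
Substituting: Conc = 6.4060 / (143.6410 + 6.4060) * 100
Result: 4.2693 %


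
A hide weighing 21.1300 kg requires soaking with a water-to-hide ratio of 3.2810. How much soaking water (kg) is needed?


Formula: Water = hide_weight * ratio
Substituting: Water = 21.1300 * 3.2810
Result: 69.3275 kg


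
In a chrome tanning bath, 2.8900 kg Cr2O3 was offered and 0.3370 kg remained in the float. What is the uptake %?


Formula: Uptake = (offered - residual) / offered * 100
Substituting: Uptake = (2.8900 - 0.3370) / 2.8900 * 100
Result: 88.3391 %


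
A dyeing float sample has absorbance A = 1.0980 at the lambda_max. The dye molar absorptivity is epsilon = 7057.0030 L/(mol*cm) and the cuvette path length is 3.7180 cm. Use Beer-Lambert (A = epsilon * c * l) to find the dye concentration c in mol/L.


Formula: c = A / (epsilon * l)
Substituting: c = 1.0980 / (7057.0030 * 3.7180)
Result: 4.1848e-05 mol/L


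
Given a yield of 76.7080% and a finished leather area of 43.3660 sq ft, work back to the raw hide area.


Formula: raw = finished * 100 / yield
Substituting: raw = 43.3660 * 100 / 76.7080
Result: 56.5339 sq ft


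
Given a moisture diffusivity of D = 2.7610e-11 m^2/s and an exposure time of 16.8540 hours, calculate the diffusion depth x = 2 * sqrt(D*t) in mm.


t = 16.8540 hr * 3600 = 60674.4000 s
D * t = 2.7610e-11 * 60674.4000 = 1.6752e-06
x = 2 * sqrt(D*t) = 2 * sqrt(1.6752e-06) = 0.00258861 m = 2.5886 mm


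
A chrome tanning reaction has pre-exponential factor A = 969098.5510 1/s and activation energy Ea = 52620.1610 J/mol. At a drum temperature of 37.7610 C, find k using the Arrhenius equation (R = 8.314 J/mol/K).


T_K = T_C + 273.15 = 37.7610 + 273.15 = 310.9110 K
exponent = -Ea / (R * T_K) = -52620.1610 / (8.314 * 310.9110) = -20.3566
k = A * exp(exponent) = 969098.5510 * exp(-20.3566) = 0.00139827 1/s


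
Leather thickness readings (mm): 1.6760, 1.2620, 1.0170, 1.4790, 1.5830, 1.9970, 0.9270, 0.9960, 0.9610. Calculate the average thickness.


Formula: Average = sum / n
Substituting: Average = 11.8980 / 9
Result: 1.3220 mm


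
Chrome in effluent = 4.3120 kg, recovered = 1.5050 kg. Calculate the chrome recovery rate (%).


Formula: Recovery = recovered / input * 100
Substituting: Recovery = 1.5050 / 4.3120 * 100
Result: 34.9026 %


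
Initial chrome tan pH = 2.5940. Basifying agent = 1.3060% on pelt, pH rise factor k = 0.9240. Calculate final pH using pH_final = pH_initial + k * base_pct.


Formula: pH_final = pH_initial + k * base_pct
Substituting: pH_final = 2.5940 + 0.9240 * 1.3060
Result: 3.8007


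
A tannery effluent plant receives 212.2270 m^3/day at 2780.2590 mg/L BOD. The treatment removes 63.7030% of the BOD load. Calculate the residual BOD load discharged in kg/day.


Load_in = volume * conc / 1000 = 212.2270 * 2780.2590 / 1000 = 590.0460 kg/day
Removed = Load_in * eff / 100 = 590.0460 * 63.7030 / 100 = 375.8770 kg/day
Load_out = Load_in - Removed = 590.0460 - 375.8770 = 214.1690 kg/day


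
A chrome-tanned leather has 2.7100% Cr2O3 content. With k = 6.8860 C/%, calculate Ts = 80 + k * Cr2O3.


Formula: Ts = 80 + k * Cr2O3
Substituting: Ts = 80 + 6.8860 * 2.7100
Result: 98.6611 C


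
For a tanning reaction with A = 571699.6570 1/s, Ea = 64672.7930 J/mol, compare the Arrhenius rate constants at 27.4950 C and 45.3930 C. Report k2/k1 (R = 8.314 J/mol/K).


T1 = 27.4950 + 273.15 = 300.6450 K; T2 = 45.3930 + 273.15 = 318.5430 K
k1 = A * exp(-Ea/(R*T1)) = 571699.6570 * exp(-64672.7930/(8.314*300.6450)) = 3.3143e-06 1/s
k2 = A * exp(-Ea/(R*T2)) = 571699.6570 * exp(-64672.7930/(8.314*318.5430)) = 1.4182e-05 1/s
k2/k1 = 1.4182e-05 / 3.3143e-06 = 4.2792


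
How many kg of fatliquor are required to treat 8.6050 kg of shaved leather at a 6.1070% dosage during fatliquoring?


Formula: Fat = substrate * pct / 100
Substituting: Fat = 8.6050 * 6.1070 / 100
Result: 0.5255 kg


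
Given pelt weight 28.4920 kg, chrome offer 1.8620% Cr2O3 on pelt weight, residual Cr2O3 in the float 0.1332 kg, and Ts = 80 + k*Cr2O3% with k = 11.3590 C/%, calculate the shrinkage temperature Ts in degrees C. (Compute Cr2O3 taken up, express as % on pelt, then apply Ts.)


Offered = pelt * offer_pct / 100 = 28.4920 * 1.8620 / 100 = 0.5305 kg
Uptake = offered - residual = 0.5305 - 0.1332 = 0.3973 kg
Cr2O3% on pelt = uptake / pelt * 100 = 0.3973 / 28.4920 * 100 = 1.3945 %
Ts = 80 + k * Cr2O3% = 80 + 11.3590 * 1.3945 = 95.8401 C


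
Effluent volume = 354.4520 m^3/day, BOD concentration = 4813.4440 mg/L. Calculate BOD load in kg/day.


Formula: BOD_load = volume * conc / 1000
Substituting: BOD_load = 354.4520 * 4813.4440 / 1000
Result: 1706.1349 kg/day


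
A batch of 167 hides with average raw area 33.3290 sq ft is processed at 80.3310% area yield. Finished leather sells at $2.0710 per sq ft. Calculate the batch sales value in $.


Raw_total = N * avg_area = 167 * 33.3290 = 5565.9430 sq ft
Finished = Raw_total * yield / 100 = 5565.9430 * 80.3310 / 100 = 4471.1777 sq ft
Value = Finished * price = 4471.1777 * 2.0710 = 9259.8090 $


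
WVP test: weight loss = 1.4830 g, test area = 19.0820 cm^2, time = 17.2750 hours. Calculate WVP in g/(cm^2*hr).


Formula: WVP = loss / (area * time)
Substituting: WVP = 1.4830 / (19.0820 * 17.2750)
Result: 0.00449883 g/(cm^2*hr)


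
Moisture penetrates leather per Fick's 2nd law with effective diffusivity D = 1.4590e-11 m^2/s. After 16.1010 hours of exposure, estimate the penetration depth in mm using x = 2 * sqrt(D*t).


t = 16.1010 hr * 3600 = 57963.6000 s
D * t = 1.4590e-11 * 57963.6000 = 8.4569e-07
x = 2 * sqrt(D*t) = 2 * sqrt(8.4569e-07) = 0.00183923 m = 1.8392 mm


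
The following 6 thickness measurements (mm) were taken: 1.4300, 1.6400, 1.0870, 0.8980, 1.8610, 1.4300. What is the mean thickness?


Formula: Average = sum / n
Substituting: Average = 8.3460 / 6
Result: 1.3910 mm


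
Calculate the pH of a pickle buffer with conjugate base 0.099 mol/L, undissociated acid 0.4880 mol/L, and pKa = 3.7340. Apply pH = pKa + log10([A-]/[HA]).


ratio = [A-] / [HA] = 0.099 / 0.4880 = 0.2029
log10(ratio) = -0.6928
pH = pKa + log10(ratio) = 3.7340 - 0.6928 = 3.0412


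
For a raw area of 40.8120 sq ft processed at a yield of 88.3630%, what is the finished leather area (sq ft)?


Formula: finished = raw * yield / 100
Substituting: finished = 40.8120 * 88.3630 / 100
Result: 36.0627 sq ft


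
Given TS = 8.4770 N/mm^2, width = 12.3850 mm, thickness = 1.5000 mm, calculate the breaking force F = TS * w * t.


Formula: F = TS * w * t
Substituting: F = 8.4770 * 12.3850 * 1.5000
Result: 157.4815 N


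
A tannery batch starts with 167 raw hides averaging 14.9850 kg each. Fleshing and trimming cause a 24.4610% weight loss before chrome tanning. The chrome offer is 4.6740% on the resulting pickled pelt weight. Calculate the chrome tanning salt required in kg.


Total_raw = N * avg_wt = 167 * 14.9850 = 2502.4950 kg
Substrate = Total_raw * (1 - loss/100) = 2502.4950 * (1 - 24.4610/100) = 1890.3597 kg
Chrome = Substrate * pct / 100 = 1890.3597 * 4.6740 / 100 = 88.3554 kg


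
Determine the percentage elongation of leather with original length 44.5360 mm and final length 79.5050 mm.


Formula: Elongation = (Lf - L0) / L0 * 100
Substituting: Elongation = (79.5050 - 44.5360) / 44.5360 * 100
Result: 78.5185 %


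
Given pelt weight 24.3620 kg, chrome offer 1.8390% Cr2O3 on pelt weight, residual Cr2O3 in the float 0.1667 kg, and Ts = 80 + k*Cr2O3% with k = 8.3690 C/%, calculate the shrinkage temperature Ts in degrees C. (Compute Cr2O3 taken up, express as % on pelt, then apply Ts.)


Offered = pelt * offer_pct / 100 = 24.3620 * 1.8390 / 100 = 0.4480 kg
Uptake = offered - residual = 0.4480 - 0.1667 = 0.2813 kg
Cr2O3% on pelt = uptake / pelt * 100 = 0.2813 / 24.3620 * 100 = 1.1547 %
Ts = 80 + k * Cr2O3% = 80 + 8.3690 * 1.1547 = 89.6640 C


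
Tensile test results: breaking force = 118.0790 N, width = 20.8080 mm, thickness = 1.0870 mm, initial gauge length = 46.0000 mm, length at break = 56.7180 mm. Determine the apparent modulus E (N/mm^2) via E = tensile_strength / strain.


TS = F / (w * t) = 118.0790 / (20.8080 * 1.0870) = 5.2205 N/mm^2
strain = (Lf - L0) / L0 = (56.7180 - 46.0000) / 46.0000 = 0.2330
E = TS / strain = 5.2205 / 0.2330 = 22.4056 N/mm^2


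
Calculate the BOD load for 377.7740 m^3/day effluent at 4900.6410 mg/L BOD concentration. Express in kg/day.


Formula: BOD_load = volume * conc / 1000
Substituting: BOD_load = 377.7740 * 4900.6410 / 1000
Result: 1851.3348 kg/day


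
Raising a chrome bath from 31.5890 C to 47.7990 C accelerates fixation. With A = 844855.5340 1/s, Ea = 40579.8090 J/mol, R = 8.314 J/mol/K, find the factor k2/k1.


T1 = 31.5890 + 273.15 = 304.7390 K; T2 = 47.7990 + 273.15 = 320.9490 K
k1 = A * exp(-Ea/(R*T1)) = 844855.5340 * exp(-40579.8090/(8.314*304.7390)) = 0.0935052 1/s
k2 = A * exp(-Ea/(R*T2)) = 844855.5340 * exp(-40579.8090/(8.314*320.9490)) = 0.2100 1/s
k2/k1 = 0.2100 / 0.0935052 = 2.2455


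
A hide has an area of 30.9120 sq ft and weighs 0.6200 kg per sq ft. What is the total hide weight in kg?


Formula: Weight = area * weight_per_sqft
Substituting: Weight = 30.9120 * 0.6200
Result: 19.1654 kg


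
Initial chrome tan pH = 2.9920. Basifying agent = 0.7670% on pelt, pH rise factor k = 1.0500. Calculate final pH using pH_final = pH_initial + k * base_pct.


Formula: pH_final = pH_initial + k * base_pct
Substituting: pH_final = 2.9920 + 1.0500 * 0.7670
Result: 3.7973


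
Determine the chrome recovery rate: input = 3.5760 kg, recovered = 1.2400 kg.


Formula: Recovery = recovered / input * 100
Substituting: Recovery = 1.2400 / 3.5760 * 100
Result: 34.6756 %


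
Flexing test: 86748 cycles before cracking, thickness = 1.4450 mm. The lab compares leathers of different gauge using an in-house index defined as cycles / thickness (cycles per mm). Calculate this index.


Formula: Index = cycles / thickness
Substituting: Index = 86748 / 1.4450
Result: 60033.2180 cycles/mm


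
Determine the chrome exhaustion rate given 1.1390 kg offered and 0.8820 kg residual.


Formula: Uptake = (offered - residual) / offered * 100
Substituting: Uptake = (1.1390 - 0.8820) / 1.1390 * 100
Result: 22.5637 %


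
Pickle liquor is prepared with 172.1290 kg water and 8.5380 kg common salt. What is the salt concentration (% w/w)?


Formula: Conc = salt / (water + salt) * 100
Substituting: Conc = 8.5380 / (172.1290 + 8.5380) * 100
Result: 4.7258 %


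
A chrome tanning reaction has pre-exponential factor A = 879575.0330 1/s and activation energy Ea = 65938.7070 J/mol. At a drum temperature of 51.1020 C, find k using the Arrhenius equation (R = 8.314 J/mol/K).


T_K = T_C + 273.15 = 51.1020 + 273.15 = 324.2520 K
exponent = -Ea / (R * T_K) = -65938.7070 / (8.314 * 324.2520) = -24.4595
k = A * exp(exponent) = 879575.0330 * exp(-24.4595) = 2.0972e-05 1/s


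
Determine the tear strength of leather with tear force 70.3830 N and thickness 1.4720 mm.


Formula: Tear strength = force / thickness
Substituting: Tear strength = 70.3830 / 1.4720
Result: 47.8145 N/mm


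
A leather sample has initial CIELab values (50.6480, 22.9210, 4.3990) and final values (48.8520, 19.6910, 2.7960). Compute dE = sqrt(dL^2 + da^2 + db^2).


dL = -1.7960, da = -3.2300, db = -1.6030
dE = sqrt((-1.7960)^2 + (-3.2300)^2 + (-1.6030)^2) = 4.0284


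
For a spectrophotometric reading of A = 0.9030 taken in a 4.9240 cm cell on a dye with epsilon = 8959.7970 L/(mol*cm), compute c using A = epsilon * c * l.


Formula: c = A / (epsilon * l)
Substituting: c = 0.9030 / (8959.7970 * 4.9240)
Result: 2.0468e-05 mol/L


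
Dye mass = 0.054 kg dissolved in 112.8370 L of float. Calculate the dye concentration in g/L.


Formula: Conc = dye_mass(kg) / volume(L) * 1000
Substituting: Conc = 0.054 / 112.8370 * 1000
Result: 0.4786 g/L


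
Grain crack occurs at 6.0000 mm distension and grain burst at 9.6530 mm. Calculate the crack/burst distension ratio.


Formula: Ratio = crack / burst
Substituting: Ratio = 6.0000 / 9.6530
Result: 0.6216


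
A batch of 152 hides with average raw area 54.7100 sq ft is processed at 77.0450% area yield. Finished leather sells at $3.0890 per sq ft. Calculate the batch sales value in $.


Raw_total = N * avg_area = 152 * 54.7100 = 8315.9200 sq ft
Finished = Raw_total * yield / 100 = 8315.9200 * 77.0450 / 100 = 6407.0006 sq ft
Value = Finished * price = 6407.0006 * 3.0890 = 19791.2247 $


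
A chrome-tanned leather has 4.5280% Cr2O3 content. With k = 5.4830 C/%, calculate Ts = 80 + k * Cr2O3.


Formula: Ts = 80 + k * Cr2O3
Substituting: Ts = 80 + 5.4830 * 4.5280
Result: 104.8270 C


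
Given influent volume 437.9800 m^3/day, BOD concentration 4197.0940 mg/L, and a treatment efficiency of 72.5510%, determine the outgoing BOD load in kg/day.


Load_in = volume * conc / 1000 = 437.9800 * 4197.0940 / 1000 = 1838.2432 kg/day
Removed = Load_in * eff / 100 = 1838.2432 * 72.5510 / 100 = 1333.6638 kg/day
Load_out = Load_in - Removed = 1838.2432 - 1333.6638 = 504.5794 kg/day


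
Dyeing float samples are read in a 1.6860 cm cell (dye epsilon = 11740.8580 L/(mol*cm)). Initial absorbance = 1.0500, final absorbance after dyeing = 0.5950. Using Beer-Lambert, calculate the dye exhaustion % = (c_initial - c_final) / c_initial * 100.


c_initial = A_i / (epsilon * l) = 1.0500 / (11740.8580 * 1.6860) = 5.3043e-05 mol/L
c_final = A_f / (epsilon * l) = 0.5950 / (11740.8580 * 1.6860) = 3.0058e-05 mol/L
Exhaustion = (c_initial - c_final) / c_initial * 100 = (5.3043e-05 - 3.0058e-05) / 5.3043e-05 * 100 = 43.3333 %


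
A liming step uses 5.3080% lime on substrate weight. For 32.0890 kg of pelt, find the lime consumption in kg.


Formula: Lime = substrate * pct / 100
Substituting: Lime = 32.0890 * 5.3080 / 100
Result: 1.7033 kg


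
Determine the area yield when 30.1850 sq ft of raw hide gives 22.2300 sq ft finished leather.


Formula: Yield = finished / raw * 100
Substituting: Yield = 22.2300 / 30.1850 * 100
Result: 73.6459 %


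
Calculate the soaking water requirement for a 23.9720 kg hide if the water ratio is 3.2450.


Formula: Water = hide_weight * ratio
Substituting: Water = 23.9720 * 3.2450
Result: 77.7891 kg


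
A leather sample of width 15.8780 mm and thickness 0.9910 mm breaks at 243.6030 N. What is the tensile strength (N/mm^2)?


Formula: TS = force / (width * thickness)
Substituting: TS = 243.6030 / (15.8780 * 0.9910)
Result: 15.4815 N/mm^2


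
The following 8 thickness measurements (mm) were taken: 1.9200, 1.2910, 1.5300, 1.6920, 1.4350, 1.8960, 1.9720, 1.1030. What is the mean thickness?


Formula: Average = sum / n
Substituting: Average = 12.8390 / 8
Result: 1.6049 mm


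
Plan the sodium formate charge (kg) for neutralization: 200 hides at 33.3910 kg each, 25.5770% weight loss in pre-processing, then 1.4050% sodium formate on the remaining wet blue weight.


Total_raw = N * avg_wt = 200 * 33.3910 = 6678.2000 kg
Substrate = Total_raw * (1 - loss/100) = 6678.2000 * (1 - 25.5770/100) = 4970.1168 kg
Neutralizer = Substrate * pct / 100 = 4970.1168 * 1.4050 / 100 = 69.8301 kg


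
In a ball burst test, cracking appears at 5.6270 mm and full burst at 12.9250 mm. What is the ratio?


Formula: Ratio = crack / burst
Substituting: Ratio = 5.6270 / 12.9250
Result: 0.4354


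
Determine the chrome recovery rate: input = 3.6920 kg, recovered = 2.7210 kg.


Formula: Recovery = recovered / input * 100
Substituting: Recovery = 2.7210 / 3.6920 * 100
Result: 73.6999 %


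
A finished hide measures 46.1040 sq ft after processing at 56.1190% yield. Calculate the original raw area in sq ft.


Formula: raw = finished * 100 / yield
Substituting: raw = 46.1040 * 100 / 56.1190
Result: 82.1540 sq ft


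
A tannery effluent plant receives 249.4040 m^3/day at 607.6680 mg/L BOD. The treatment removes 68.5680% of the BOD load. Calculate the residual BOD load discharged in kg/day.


Load_in = volume * conc / 1000 = 249.4040 * 607.6680 / 1000 = 151.5548 kg/day
Removed = Load_in * eff / 100 = 151.5548 * 68.5680 / 100 = 103.9181 kg/day
Load_out = Load_in - Removed = 151.5548 - 103.9181 = 47.6367 kg/day


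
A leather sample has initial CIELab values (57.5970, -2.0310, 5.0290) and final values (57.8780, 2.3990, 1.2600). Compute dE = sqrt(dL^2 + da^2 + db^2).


dL = 0.2810, da = 4.4300, db = -3.7690
dE = sqrt(0.2810^2 + 4.4300^2 + (-3.7690)^2) = 5.8232


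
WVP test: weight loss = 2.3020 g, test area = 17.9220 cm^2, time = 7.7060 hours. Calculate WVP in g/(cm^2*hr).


Formula: WVP = loss / (area * time)
Substituting: WVP = 2.3020 / (17.9220 * 7.7060)
Result: 0.0166682 g/(cm^2*hr)


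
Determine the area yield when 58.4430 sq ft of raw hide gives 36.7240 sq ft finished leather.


Formula: Yield = finished / raw * 100
Substituting: Yield = 36.7240 / 58.4430 * 100
Result: 62.8373 %


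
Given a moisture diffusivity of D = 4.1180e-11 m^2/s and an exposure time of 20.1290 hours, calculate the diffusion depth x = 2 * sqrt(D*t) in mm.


t = 20.1290 hr * 3600 = 72464.4000 s
D * t = 4.1180e-11 * 72464.4000 = 2.9841e-06
x = 2 * sqrt(D*t) = 2 * sqrt(2.9841e-06) = 0.0034549 m = 3.4549 mm


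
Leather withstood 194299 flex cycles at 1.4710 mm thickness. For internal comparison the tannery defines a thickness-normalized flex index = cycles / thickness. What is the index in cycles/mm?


Formula: Index = cycles / thickness
Substituting: Index = 194299 / 1.4710
Result: 132086.3358 cycles/mm
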